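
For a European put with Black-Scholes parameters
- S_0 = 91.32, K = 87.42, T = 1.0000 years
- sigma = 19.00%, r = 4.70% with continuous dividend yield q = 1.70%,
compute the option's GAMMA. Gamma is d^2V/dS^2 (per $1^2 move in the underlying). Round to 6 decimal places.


d1 = 0.4826091170; d2 = 0.2926091170
phi(d1) = 0.3550863381; exp(-qT) = 0.9831436846; exp(-rT) = 0.9540873976
Gamma = exp(-qT) * phi(d1) / (S * sigma * sqrt(T)) = 0.9831436846 * 0.3550863381 / (91.3200 * 0.1900 * 1.0000000000) = 0.020120

Answer: Gamma = 0.020120


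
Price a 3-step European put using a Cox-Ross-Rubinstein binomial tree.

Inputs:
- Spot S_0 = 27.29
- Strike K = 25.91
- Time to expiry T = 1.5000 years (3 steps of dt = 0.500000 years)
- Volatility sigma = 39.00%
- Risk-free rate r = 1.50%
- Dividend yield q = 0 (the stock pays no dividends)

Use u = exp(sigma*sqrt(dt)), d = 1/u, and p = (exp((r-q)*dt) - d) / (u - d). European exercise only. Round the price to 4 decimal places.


Answer: Price = V(0,0) = 4.4266

Derivation:
dt = T/N = 0.500000
u = exp(sigma*sqrt(dt)) = 1.317547; d = 1/u = 0.758986
p = (exp((r-q)*dt) - d) / (u - d) = 0.444969
Discount per step: exp(-r*dt) = 0.992528
Stock lattice S(k, i) with i counting down-moves:
  k=0: S(0,0) = 27.2900
  k=1: S(1,0) = 35.9559; S(1,1) = 20.7127
  k=2: S(2,0) = 47.3735; S(2,1) = 27.2900; S(2,2) = 15.7207
  k=3: S(3,0) = 62.4168; S(3,1) = 35.9559; S(3,2) = 20.7127; S(3,3) = 11.9318
Terminal payoffs V(N, i) = max(K - S_T, 0):
  V(3,0) = 0.000000; V(3,1) = 0.000000; V(3,2) = 5.197266; V(3,3) = 13.978220
Backward induction: V(k, i) = exp(-r*dt) * [p * V(k+1, i) + (1-p) * V(k+1, i+1)].
  V(2,0) = exp(-r*dt) * [p*0.000000 + (1-p)*0.000000] = 0.000000
  V(2,1) = exp(-r*dt) * [p*0.000000 + (1-p)*5.197266] = 2.863092
  V(2,2) = exp(-r*dt) * [p*5.197266 + (1-p)*13.978220] = 9.995722
  V(1,0) = exp(-r*dt) * [p*0.000000 + (1-p)*2.863092] = 1.577232
  V(1,1) = exp(-r*dt) * [p*2.863092 + (1-p)*9.995722] = 6.770953
  V(0,0) = exp(-r*dt) * [p*1.577232 + (1-p)*6.770953] = 4.426586


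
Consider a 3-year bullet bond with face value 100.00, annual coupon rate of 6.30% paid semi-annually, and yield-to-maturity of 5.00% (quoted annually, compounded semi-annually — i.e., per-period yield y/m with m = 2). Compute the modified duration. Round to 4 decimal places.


Coupon per period c = face * coupon_rate / m = 3.150000
Periods per year m = 2; per-period yield y/m = 0.025000
Number of cashflows N = 6
Cashflows (t years, CF_t, discount factor 1/(1+y/m)^(m*t), PV):
  t = 0.5000: CF_t = 3.150000, DF = 0.975610, PV = 3.073171
  t = 1.0000: CF_t = 3.150000, DF = 0.951814, PV = 2.998215
  t = 1.5000: CF_t = 3.150000, DF = 0.928599, PV = 2.925088
  t = 2.0000: CF_t = 3.150000, DF = 0.905951, PV = 2.853745
  t = 2.5000: CF_t = 3.150000, DF = 0.883854, PV = 2.784141
  t = 3.0000: CF_t = 103.150000, DF = 0.862297, PV = 88.945922
Price P = sum_t PV_t = 103.580281
First compute Macaulay numerator sum_t t * PV_t:
  t * PV_t at t = 0.5000: 1.536585
  t * PV_t at t = 1.0000: 2.998215
  t * PV_t at t = 1.5000: 4.387632
  t * PV_t at t = 2.0000: 5.707489
  t * PV_t at t = 2.5000: 6.960353
  t * PV_t at t = 3.0000: 266.837765
Macaulay duration D = 288.428040 / 103.580281 = 2.784584
Modified duration = D / (1 + y/m) = 2.784584 / (1 + 0.025000) = 2.716668

Answer: Modified duration = 2.7167


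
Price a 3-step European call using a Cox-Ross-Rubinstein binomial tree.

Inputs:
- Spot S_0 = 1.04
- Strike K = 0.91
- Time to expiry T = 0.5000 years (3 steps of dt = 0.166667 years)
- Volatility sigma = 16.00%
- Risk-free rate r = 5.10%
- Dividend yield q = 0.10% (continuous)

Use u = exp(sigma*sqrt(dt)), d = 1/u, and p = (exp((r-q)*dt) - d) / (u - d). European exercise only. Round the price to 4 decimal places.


Answer: Price = V(0,0) = 0.1574

Derivation:
dt = T/N = 0.166667
u = exp(sigma*sqrt(dt)) = 1.067500; d = 1/u = 0.936768
p = (exp((r-q)*dt) - d) / (u - d) = 0.547686
Discount per step: exp(-r*dt) = 0.991536
Stock lattice S(k, i) with i counting down-moves:
  k=0: S(0,0) = 1.0400
  k=1: S(1,0) = 1.1102; S(1,1) = 0.9742
  k=2: S(2,0) = 1.1851; S(2,1) = 1.0400; S(2,2) = 0.9126
  k=3: S(3,0) = 1.2651; S(3,1) = 1.1102; S(3,2) = 0.9742; S(3,3) = 0.8549
Terminal payoffs V(N, i) = max(S_T - K, 0):
  V(3,0) = 0.355136; V(3,1) = 0.200200; V(3,2) = 0.064239; V(3,3) = 0.000000
Backward induction: V(k, i) = exp(-r*dt) * [p * V(k+1, i) + (1-p) * V(k+1, i+1)].
  V(2,0) = exp(-r*dt) * [p*0.355136 + (1-p)*0.200200] = 0.282644
  V(2,1) = exp(-r*dt) * [p*0.200200 + (1-p)*0.064239] = 0.137529
  V(2,2) = exp(-r*dt) * [p*0.064239 + (1-p)*0.000000] = 0.034885
  V(1,0) = exp(-r*dt) * [p*0.282644 + (1-p)*0.137529] = 0.215170
  V(1,1) = exp(-r*dt) * [p*0.137529 + (1-p)*0.034885] = 0.090330
  V(0,0) = exp(-r*dt) * [p*0.215170 + (1-p)*0.090330] = 0.157360


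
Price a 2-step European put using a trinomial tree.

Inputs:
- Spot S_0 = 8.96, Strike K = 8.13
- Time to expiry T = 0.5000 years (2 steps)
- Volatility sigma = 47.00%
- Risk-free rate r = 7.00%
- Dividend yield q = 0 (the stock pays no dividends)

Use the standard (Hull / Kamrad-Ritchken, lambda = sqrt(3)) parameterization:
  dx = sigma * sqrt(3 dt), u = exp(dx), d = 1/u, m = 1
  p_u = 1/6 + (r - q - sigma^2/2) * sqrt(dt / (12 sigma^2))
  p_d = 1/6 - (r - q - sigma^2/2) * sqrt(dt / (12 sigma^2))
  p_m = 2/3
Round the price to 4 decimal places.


dt = T/N = 0.250000; dx = sigma*sqrt(3*dt) = 0.407032
u = exp(dx) = 1.502352; d = 1/u = 0.665623
p_u = 0.154244, p_m = 0.666667, p_d = 0.179089
Discount per step: exp(-r*dt) = 0.982652
Stock lattice S(k, j) with j the centered position index:
  k=0: S(0,+0) = 8.9600
  k=1: S(1,-1) = 5.9640; S(1,+0) = 8.9600; S(1,+1) = 13.4611
  k=2: S(2,-2) = 3.9698; S(2,-1) = 5.9640; S(2,+0) = 8.9600; S(2,+1) = 13.4611; S(2,+2) = 20.2233
Terminal payoffs V(N, j) = max(K - S_T, 0):
  V(2,-2) = 4.160237; V(2,-1) = 2.166019; V(2,+0) = 0.000000; V(2,+1) = 0.000000; V(2,+2) = 0.000000
Backward induction: V(k, j) = exp(-r*dt) * [p_u * V(k+1, j+1) + p_m * V(k+1, j) + p_d * V(k+1, j-1)]
  V(1,-1) = exp(-r*dt) * [p_u*0.000000 + p_m*2.166019 + p_d*4.160237] = 2.151089
  V(1,+0) = exp(-r*dt) * [p_u*0.000000 + p_m*0.000000 + p_d*2.166019] = 0.381181
  V(1,+1) = exp(-r*dt) * [p_u*0.000000 + p_m*0.000000 + p_d*0.000000] = 0.000000
  V(0,+0) = exp(-r*dt) * [p_u*0.000000 + p_m*0.381181 + p_d*2.151089] = 0.628265

Answer: Price = V(0,0) = 0.6283


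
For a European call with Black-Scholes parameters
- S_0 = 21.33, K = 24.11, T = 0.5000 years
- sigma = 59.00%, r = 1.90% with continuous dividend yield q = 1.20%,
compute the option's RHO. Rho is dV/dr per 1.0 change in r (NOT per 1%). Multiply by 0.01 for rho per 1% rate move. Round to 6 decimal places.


d1 = -0.0766723306; d2 = -0.4938653315
phi(d1) = 0.3977713818; exp(-qT) = 0.9940179641; exp(-rT) = 0.9905449824
N(d2) = 0.3107006450
Rho = K*T*exp(-rT)*N(d2) = 24.1100 * 0.5000 * 0.9905449824 * 0.3107006450 = 3.710083

Answer: Rho = 3.710083


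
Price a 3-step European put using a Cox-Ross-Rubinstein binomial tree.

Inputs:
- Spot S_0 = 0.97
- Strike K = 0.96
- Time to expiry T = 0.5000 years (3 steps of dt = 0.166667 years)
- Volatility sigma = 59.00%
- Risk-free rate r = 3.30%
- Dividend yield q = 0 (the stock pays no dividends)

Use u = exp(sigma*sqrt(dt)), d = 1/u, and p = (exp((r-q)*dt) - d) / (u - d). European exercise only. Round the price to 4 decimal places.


Answer: Price = V(0,0) = 0.1587

Derivation:
dt = T/N = 0.166667
u = exp(sigma*sqrt(dt)) = 1.272351; d = 1/u = 0.785947
p = (exp((r-q)*dt) - d) / (u - d) = 0.451411
Discount per step: exp(-r*dt) = 0.994515
Stock lattice S(k, i) with i counting down-moves:
  k=0: S(0,0) = 0.9700
  k=1: S(1,0) = 1.2342; S(1,1) = 0.7624
  k=2: S(2,0) = 1.5703; S(2,1) = 0.9700; S(2,2) = 0.5992
  k=3: S(3,0) = 1.9980; S(3,1) = 1.2342; S(3,2) = 0.7624; S(3,3) = 0.4709
Terminal payoffs V(N, i) = max(K - S_T, 0):
  V(3,0) = 0.000000; V(3,1) = 0.000000; V(3,2) = 0.197632; V(3,3) = 0.489076
Backward induction: V(k, i) = exp(-r*dt) * [p * V(k+1, i) + (1-p) * V(k+1, i+1)].
  V(2,0) = exp(-r*dt) * [p*0.000000 + (1-p)*0.000000] = 0.000000
  V(2,1) = exp(-r*dt) * [p*0.000000 + (1-p)*0.197632] = 0.107824
  V(2,2) = exp(-r*dt) * [p*0.197632 + (1-p)*0.489076] = 0.355554
  V(1,0) = exp(-r*dt) * [p*0.000000 + (1-p)*0.107824] = 0.058827
  V(1,1) = exp(-r*dt) * [p*0.107824 + (1-p)*0.355554] = 0.242389
  V(0,0) = exp(-r*dt) * [p*0.058827 + (1-p)*0.242389] = 0.158652


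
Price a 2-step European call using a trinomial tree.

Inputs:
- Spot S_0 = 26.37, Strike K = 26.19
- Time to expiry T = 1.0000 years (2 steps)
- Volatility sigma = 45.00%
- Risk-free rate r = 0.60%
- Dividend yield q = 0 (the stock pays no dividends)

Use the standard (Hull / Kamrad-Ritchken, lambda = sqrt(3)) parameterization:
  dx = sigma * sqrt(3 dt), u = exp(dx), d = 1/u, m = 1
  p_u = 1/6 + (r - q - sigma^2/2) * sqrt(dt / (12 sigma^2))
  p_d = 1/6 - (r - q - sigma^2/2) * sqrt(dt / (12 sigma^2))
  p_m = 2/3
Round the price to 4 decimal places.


dt = T/N = 0.500000; dx = sigma*sqrt(3*dt) = 0.551135
u = exp(dx) = 1.735222; d = 1/u = 0.576295
p_u = 0.123460, p_m = 0.666667, p_d = 0.209873
Discount per step: exp(-r*dt) = 0.997004
Stock lattice S(k, j) with j the centered position index:
  k=0: S(0,+0) = 26.3700
  k=1: S(1,-1) = 15.1969; S(1,+0) = 26.3700; S(1,+1) = 45.7578
  k=2: S(2,-2) = 8.7579; S(2,-1) = 15.1969; S(2,+0) = 26.3700; S(2,+1) = 45.7578; S(2,+2) = 79.3999
Terminal payoffs V(N, j) = max(S_T - K, 0):
  V(2,-2) = 0.000000; V(2,-1) = 0.000000; V(2,+0) = 0.180000; V(2,+1) = 19.567796; V(2,+2) = 53.209922
Backward induction: V(k, j) = exp(-r*dt) * [p_u * V(k+1, j+1) + p_m * V(k+1, j) + p_d * V(k+1, j-1)]
  V(1,-1) = exp(-r*dt) * [p_u*0.180000 + p_m*0.000000 + p_d*0.000000] = 0.022156
  V(1,+0) = exp(-r*dt) * [p_u*19.567796 + p_m*0.180000 + p_d*0.000000] = 2.528252
  V(1,+1) = exp(-r*dt) * [p_u*53.209922 + p_m*19.567796 + p_d*0.180000] = 19.593424
  V(0,+0) = exp(-r*dt) * [p_u*19.593424 + p_m*2.528252 + p_d*0.022156] = 4.096854

Answer: Price = V(0,0) = 4.0969


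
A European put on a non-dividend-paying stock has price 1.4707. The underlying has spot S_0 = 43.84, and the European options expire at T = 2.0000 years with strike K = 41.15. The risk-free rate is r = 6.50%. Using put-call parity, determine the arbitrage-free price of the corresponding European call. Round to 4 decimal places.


Answer: Call price = 9.1771

Derivation:
Put-call parity: C - P = S_0 * exp(-qT) - K * exp(-rT).
S_0 * exp(-qT) = 43.8400 * 1.00000000 = 43.84000000
K * exp(-rT) = 41.1500 * 0.87809543 = 36.13362698
C = P + S*exp(-qT) - K*exp(-rT)
C = 1.4707 + 43.84000000 - 36.13362698 = 9.1771


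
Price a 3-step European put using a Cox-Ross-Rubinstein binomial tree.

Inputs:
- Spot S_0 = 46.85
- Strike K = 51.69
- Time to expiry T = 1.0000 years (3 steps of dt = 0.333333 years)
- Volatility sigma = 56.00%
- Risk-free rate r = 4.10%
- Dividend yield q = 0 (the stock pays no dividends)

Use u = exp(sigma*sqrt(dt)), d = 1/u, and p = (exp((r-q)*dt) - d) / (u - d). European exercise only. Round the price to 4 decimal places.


Answer: Price = V(0,0) = 12.7534

Derivation:
dt = T/N = 0.333333
u = exp(sigma*sqrt(dt)) = 1.381702; d = 1/u = 0.723745
p = (exp((r-q)*dt) - d) / (u - d) = 0.440782
Discount per step: exp(-r*dt) = 0.986426
Stock lattice S(k, i) with i counting down-moves:
  k=0: S(0,0) = 46.8500
  k=1: S(1,0) = 64.7327; S(1,1) = 33.9075
  k=2: S(2,0) = 89.4414; S(2,1) = 46.8500; S(2,2) = 24.5404
  k=3: S(3,0) = 123.5813; S(3,1) = 64.7327; S(3,2) = 33.9075; S(3,3) = 17.7610
Terminal payoffs V(N, i) = max(K - S_T, 0):
  V(3,0) = 0.000000; V(3,1) = 0.000000; V(3,2) = 17.782546; V(3,3) = 33.929044
Backward induction: V(k, i) = exp(-r*dt) * [p * V(k+1, i) + (1-p) * V(k+1, i+1)].
  V(2,0) = exp(-r*dt) * [p*0.000000 + (1-p)*0.000000] = 0.000000
  V(2,1) = exp(-r*dt) * [p*0.000000 + (1-p)*17.782546] = 9.809343
  V(2,2) = exp(-r*dt) * [p*17.782546 + (1-p)*33.929044] = 26.448025
  V(1,0) = exp(-r*dt) * [p*0.000000 + (1-p)*9.809343] = 5.411105
  V(1,1) = exp(-r*dt) * [p*9.809343 + (1-p)*26.448025] = 18.854550
  V(0,0) = exp(-r*dt) * [p*5.411105 + (1-p)*18.854550] = 12.753432


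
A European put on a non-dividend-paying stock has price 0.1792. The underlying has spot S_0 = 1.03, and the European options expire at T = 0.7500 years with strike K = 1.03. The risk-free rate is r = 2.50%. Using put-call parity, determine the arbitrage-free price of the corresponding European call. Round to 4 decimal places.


Put-call parity: C - P = S_0 * exp(-qT) - K * exp(-rT).
S_0 * exp(-qT) = 1.0300 * 1.00000000 = 1.03000000
K * exp(-rT) = 1.0300 * 0.98142469 = 1.01086743
C = P + S*exp(-qT) - K*exp(-rT)
C = 0.1792 + 1.03000000 - 1.01086743 = 0.1983

Answer: Call price = 0.1983


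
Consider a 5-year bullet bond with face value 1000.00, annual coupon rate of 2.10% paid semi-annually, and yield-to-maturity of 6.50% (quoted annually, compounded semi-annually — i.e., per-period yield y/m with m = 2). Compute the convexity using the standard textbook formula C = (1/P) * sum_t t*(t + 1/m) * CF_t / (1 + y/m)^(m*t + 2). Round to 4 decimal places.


Coupon per period c = face * coupon_rate / m = 10.500000
Periods per year m = 2; per-period yield y/m = 0.032500
Number of cashflows N = 10
Cashflows (t years, CF_t, discount factor 1/(1+y/m)^(m*t), PV):
  t = 0.5000: CF_t = 10.500000, DF = 0.968523, PV = 10.169492
  t = 1.0000: CF_t = 10.500000, DF = 0.938037, PV = 9.849386
  t = 1.5000: CF_t = 10.500000, DF = 0.908510, PV = 9.539357
  t = 2.0000: CF_t = 10.500000, DF = 0.879913, PV = 9.239087
  t = 2.5000: CF_t = 10.500000, DF = 0.852216, PV = 8.948268
  t = 3.0000: CF_t = 10.500000, DF = 0.825391, PV = 8.666604
  t = 3.5000: CF_t = 10.500000, DF = 0.799410, PV = 8.393805
  t = 4.0000: CF_t = 10.500000, DF = 0.774247, PV = 8.129593
  t = 4.5000: CF_t = 10.500000, DF = 0.749876, PV = 7.873698
  t = 5.0000: CF_t = 1010.500000, DF = 0.726272, PV = 733.898018
Price P = sum_t PV_t = 814.707308
Convexity numerator sum_t t*(t + 1/m) * CF_t / (1+y/m)^(m*t + 2):
  t = 0.5000: term = 4.769679
  t = 1.0000: term = 13.858631
  t = 1.5000: term = 26.844805
  t = 2.0000: term = 43.333018
  t = 2.5000: term = 62.953538
  t = 3.0000: term = 85.360729
  t = 3.5000: term = 110.231773
  t = 4.0000: term = 137.265438
  t = 4.5000: term = 166.180918
  t = 5.0000: term = 18931.642193
Convexity = (1/P) * sum = 19582.440721 / 814.707308 = 24.036167

Answer: Convexity = 24.0362


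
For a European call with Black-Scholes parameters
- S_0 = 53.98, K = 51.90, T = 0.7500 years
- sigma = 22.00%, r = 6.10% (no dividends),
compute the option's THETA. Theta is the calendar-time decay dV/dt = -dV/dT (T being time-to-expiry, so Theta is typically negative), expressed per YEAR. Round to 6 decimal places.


Answer: Theta = -4.289355

Derivation:
d1 = 0.5416323238; d2 = 0.3511067349
phi(d1) = 0.3445137349; exp(-qT) = 1.0000000000; exp(-rT) = 0.9552807525
Theta = -S*exp(-qT)*phi(d1)*sigma/(2*sqrt(T)) - r*K*exp(-rT)*N(d2) + q*S*exp(-qT)*N(d1)
N(d1) = 0.7059640902; N(d2) = 0.6372458623; sqrt(T) = 0.8660254038
Term 1 = -53.9800 * 1.0000000000 * 0.3445137349 * 0.2200 / (2 * 0.8660254038) = -2.3621173768
Term 2 = -0.0610 * 51.9000 * 0.9552807525 * 0.6372458623 = -1.9272375311
Term 3 = 0 (no dividend yield, q = 0)
Theta = -2.3621173768 + (-1.9272375311) + (0.0000000000) = -4.289355


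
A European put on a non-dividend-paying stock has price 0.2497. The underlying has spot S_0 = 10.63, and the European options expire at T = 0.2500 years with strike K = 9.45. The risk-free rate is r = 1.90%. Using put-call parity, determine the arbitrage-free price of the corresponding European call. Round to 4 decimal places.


Put-call parity: C - P = S_0 * exp(-qT) - K * exp(-rT).
S_0 * exp(-qT) = 10.6300 * 1.00000000 = 10.63000000
K * exp(-rT) = 9.4500 * 0.99526126 = 9.40521894
C = P + S*exp(-qT) - K*exp(-rT)
C = 0.2497 + 10.63000000 - 9.40521894 = 1.4745

Answer: Call price = 1.4745


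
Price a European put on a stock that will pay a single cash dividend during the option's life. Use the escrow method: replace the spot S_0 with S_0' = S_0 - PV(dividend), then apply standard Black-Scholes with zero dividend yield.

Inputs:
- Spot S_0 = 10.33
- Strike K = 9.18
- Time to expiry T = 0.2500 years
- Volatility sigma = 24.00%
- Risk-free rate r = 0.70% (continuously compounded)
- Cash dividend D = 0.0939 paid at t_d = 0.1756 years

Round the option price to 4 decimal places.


Answer: Price = 0.1119

Derivation:
PV(D) = D * exp(-r * t_d) = 0.0939 * 0.99877156 = 0.09378465
S_0' = S_0 - PV(D) = 10.3300 - 0.09378465 = 10.23621535
d1 = (ln(S_0'/K) + (r + sigma^2/2)*T) / (sigma*sqrt(T)) = 0.98212293
d2 = d1 - sigma*sqrt(T) = 0.86212293
exp(-rT) = 0.99825153
N(-d1) = 0.16301964; N(-d2) = 0.19430994
P = K * exp(-rT) * N(-d2) - S_0' * N(-d1) = 9.1800 * 0.99825153 * 0.19430994 - 10.23621535 * 0.16301964 = 0.1119


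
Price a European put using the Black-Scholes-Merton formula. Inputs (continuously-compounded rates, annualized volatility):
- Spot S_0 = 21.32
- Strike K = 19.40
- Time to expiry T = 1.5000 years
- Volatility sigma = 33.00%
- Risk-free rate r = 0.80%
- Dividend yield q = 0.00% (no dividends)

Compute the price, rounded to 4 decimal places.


Answer: Price = 2.2764

Derivation:
d1 = (ln(S/K) + (r - q + 0.5*sigma^2) * T) / (sigma * sqrt(T)) = 0.46527324
d2 = d1 - sigma * sqrt(T) = 0.06110743
exp(-rT) = 0.98807171; exp(-qT) = 1.00000000
P = K * exp(-rT) * N(-d2) - S_0 * exp(-qT) * N(-d1)
N(-d1) = 0.32086790; N(-d2) = 0.47563683
P = 19.4000 * 0.98807171 * 0.47563683 - 21.3200 * 1.00000000 * 0.32086790 = 2.2764


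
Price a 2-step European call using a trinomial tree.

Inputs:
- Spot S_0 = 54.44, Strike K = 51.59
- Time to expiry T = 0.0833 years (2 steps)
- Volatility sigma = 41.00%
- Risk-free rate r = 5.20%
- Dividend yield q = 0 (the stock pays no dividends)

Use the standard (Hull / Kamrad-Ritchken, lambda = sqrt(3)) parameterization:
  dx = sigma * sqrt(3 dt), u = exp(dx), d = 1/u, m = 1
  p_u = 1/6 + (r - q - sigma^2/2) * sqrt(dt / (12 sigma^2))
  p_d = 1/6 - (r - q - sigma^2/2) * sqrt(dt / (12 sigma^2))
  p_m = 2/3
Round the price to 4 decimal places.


dt = T/N = 0.041650; dx = sigma*sqrt(3*dt) = 0.144928
u = exp(dx) = 1.155956; d = 1/u = 0.865085
p_u = 0.162061, p_m = 0.666667, p_d = 0.171272
Discount per step: exp(-r*dt) = 0.997837
Stock lattice S(k, j) with j the centered position index:
  k=0: S(0,+0) = 54.4400
  k=1: S(1,-1) = 47.0952; S(1,+0) = 54.4400; S(1,+1) = 62.9303
  k=2: S(2,-2) = 40.7413; S(2,-1) = 47.0952; S(2,+0) = 54.4400; S(2,+1) = 62.9303; S(2,+2) = 72.7446
Terminal payoffs V(N, j) = max(S_T - K, 0):
  V(2,-2) = 0.000000; V(2,-1) = 0.000000; V(2,+0) = 2.850000; V(2,+1) = 11.340257; V(2,+2) = 21.154621
Backward induction: V(k, j) = exp(-r*dt) * [p_u * V(k+1, j+1) + p_m * V(k+1, j) + p_d * V(k+1, j-1)]
  V(1,-1) = exp(-r*dt) * [p_u*2.850000 + p_m*0.000000 + p_d*0.000000] = 0.460876
  V(1,+0) = exp(-r*dt) * [p_u*11.340257 + p_m*2.850000 + p_d*0.000000] = 3.729730
  V(1,+1) = exp(-r*dt) * [p_u*21.154621 + p_m*11.340257 + p_d*2.850000] = 11.451813
  V(0,+0) = exp(-r*dt) * [p_u*11.451813 + p_m*3.729730 + p_d*0.460876] = 4.411753

Answer: Price = V(0,0) = 4.4118


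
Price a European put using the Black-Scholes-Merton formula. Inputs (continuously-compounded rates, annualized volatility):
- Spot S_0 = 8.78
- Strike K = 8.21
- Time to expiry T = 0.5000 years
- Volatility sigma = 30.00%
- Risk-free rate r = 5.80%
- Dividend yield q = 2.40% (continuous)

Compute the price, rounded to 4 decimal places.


d1 = (ln(S/K) + (r - q + 0.5*sigma^2) * T) / (sigma * sqrt(T)) = 0.50262792
d2 = d1 - sigma * sqrt(T) = 0.29049589
exp(-rT) = 0.97141646; exp(-qT) = 0.98807171
P = K * exp(-rT) * N(-d2) - S_0 * exp(-qT) * N(-d1)
N(-d1) = 0.30761295; N(-d2) = 0.38571845
P = 8.2100 * 0.97141646 * 0.38571845 - 8.7800 * 0.98807171 * 0.30761295 = 0.4076

Answer: Price = 0.4076


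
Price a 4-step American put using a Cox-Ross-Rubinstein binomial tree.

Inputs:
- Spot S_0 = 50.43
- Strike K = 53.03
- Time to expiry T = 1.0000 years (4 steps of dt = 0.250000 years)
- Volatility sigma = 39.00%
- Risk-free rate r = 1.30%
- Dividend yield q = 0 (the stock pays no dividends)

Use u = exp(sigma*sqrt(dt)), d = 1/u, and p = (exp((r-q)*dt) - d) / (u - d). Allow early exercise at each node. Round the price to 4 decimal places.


Answer: Price = V(0,0) = 9.0183

Derivation:
dt = T/N = 0.250000
u = exp(sigma*sqrt(dt)) = 1.215311; d = 1/u = 0.822835
p = (exp((r-q)*dt) - d) / (u - d) = 0.459698
Discount per step: exp(-r*dt) = 0.996755
Stock lattice S(k, i) with i counting down-moves:
  k=0: S(0,0) = 50.4300
  k=1: S(1,0) = 61.2881; S(1,1) = 41.4956
  k=2: S(2,0) = 74.4841; S(2,1) = 50.4300; S(2,2) = 34.1440
  k=3: S(3,0) = 90.5214; S(3,1) = 61.2881; S(3,2) = 41.4956; S(3,3) = 28.0948
  k=4: S(4,0) = 110.0116; S(4,1) = 74.4841; S(4,2) = 50.4300; S(4,3) = 34.1440; S(4,4) = 23.1174
Terminal payoffs V(N, i) = max(K - S_T, 0):
  V(4,0) = 0.000000; V(4,1) = 0.000000; V(4,2) = 2.600000; V(4,3) = 18.886022; V(4,4) = 29.912585
Backward induction: V(k, i) = exp(-r*dt) * [p * V(k+1, i) + (1-p) * V(k+1, i+1)]; then take max(V_cont, immediate exercise) for American.
  V(3,0) = exp(-r*dt) * [p*0.000000 + (1-p)*0.000000] = 0.000000; exercise = 0.000000; V(3,0) = max -> 0.000000
  V(3,1) = exp(-r*dt) * [p*0.000000 + (1-p)*2.600000] = 1.400227; exercise = 0.000000; V(3,1) = max -> 1.400227
  V(3,2) = exp(-r*dt) * [p*2.600000 + (1-p)*18.886022] = 11.362380; exercise = 11.534448; V(3,2) = max -> 11.534448
  V(3,3) = exp(-r*dt) * [p*18.886022 + (1-p)*29.912585] = 24.763084; exercise = 24.935151; V(3,3) = max -> 24.935151
  V(2,0) = exp(-r*dt) * [p*0.000000 + (1-p)*1.400227] = 0.754090; exercise = 0.000000; V(2,0) = max -> 0.754090
  V(2,1) = exp(-r*dt) * [p*1.400227 + (1-p)*11.534448] = 6.853456; exercise = 2.600000; V(2,1) = max -> 6.853456
  V(2,2) = exp(-r*dt) * [p*11.534448 + (1-p)*24.935151] = 18.713954; exercise = 18.886022; V(2,2) = max -> 18.886022
  V(1,0) = exp(-r*dt) * [p*0.754090 + (1-p)*6.853456] = 4.036449; exercise = 0.000000; V(1,0) = max -> 4.036449
  V(1,1) = exp(-r*dt) * [p*6.853456 + (1-p)*18.886022] = 13.311342; exercise = 11.534448; V(1,1) = max -> 13.311342
  V(0,0) = exp(-r*dt) * [p*4.036449 + (1-p)*13.311342] = 9.018334; exercise = 2.600000; V(0,0) = max -> 9.018334


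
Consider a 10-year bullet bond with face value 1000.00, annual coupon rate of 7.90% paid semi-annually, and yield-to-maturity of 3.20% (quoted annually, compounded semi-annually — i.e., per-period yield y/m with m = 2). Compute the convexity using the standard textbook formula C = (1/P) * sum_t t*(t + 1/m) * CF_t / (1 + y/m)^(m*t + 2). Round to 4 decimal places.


Coupon per period c = face * coupon_rate / m = 39.500000
Periods per year m = 2; per-period yield y/m = 0.016000
Number of cashflows N = 20
Cashflows (t years, CF_t, discount factor 1/(1+y/m)^(m*t), PV):
  t = 0.5000: CF_t = 39.500000, DF = 0.984252, PV = 38.877953
  t = 1.0000: CF_t = 39.500000, DF = 0.968752, PV = 38.265702
  t = 1.5000: CF_t = 39.500000, DF = 0.953496, PV = 37.663092
  t = 2.0000: CF_t = 39.500000, DF = 0.938480, PV = 37.069972
  t = 2.5000: CF_t = 39.500000, DF = 0.923701, PV = 36.486193
  t = 3.0000: CF_t = 39.500000, DF = 0.909155, PV = 35.911608
  t = 3.5000: CF_t = 39.500000, DF = 0.894837, PV = 35.346071
  t = 4.0000: CF_t = 39.500000, DF = 0.880745, PV = 34.789440
  t = 4.5000: CF_t = 39.500000, DF = 0.866875, PV = 34.241574
  t = 5.0000: CF_t = 39.500000, DF = 0.853224, PV = 33.702337
  t = 5.5000: CF_t = 39.500000, DF = 0.839787, PV = 33.171591
  t = 6.0000: CF_t = 39.500000, DF = 0.826562, PV = 32.649204
  t = 6.5000: CF_t = 39.500000, DF = 0.813545, PV = 32.135044
  t = 7.0000: CF_t = 39.500000, DF = 0.800734, PV = 31.628980
  t = 7.5000: CF_t = 39.500000, DF = 0.788124, PV = 31.130886
  t = 8.0000: CF_t = 39.500000, DF = 0.775712, PV = 30.640635
  t = 8.5000: CF_t = 39.500000, DF = 0.763496, PV = 30.158106
  t = 9.0000: CF_t = 39.500000, DF = 0.751473, PV = 29.683175
  t = 9.5000: CF_t = 39.500000, DF = 0.739639, PV = 29.215723
  t = 10.0000: CF_t = 1039.500000, DF = 0.727991, PV = 756.746350
Price P = sum_t PV_t = 1399.513635
Convexity numerator sum_t t*(t + 1/m) * CF_t / (1+y/m)^(m*t + 2):
  t = 0.5000: term = 18.831546
  t = 1.0000: term = 55.604959
  t = 1.5000: term = 109.458580
  t = 2.0000: term = 179.558038
  t = 2.5000: term = 265.095529
  t = 3.0000: term = 365.289115
  t = 3.5000: term = 479.382041
  t = 4.0000: term = 606.642065
  t = 4.5000: term = 746.360808
  t = 5.0000: term = 897.853116
  t = 5.5000: term = 1060.456436
  t = 6.0000: term = 1233.530214
  t = 6.5000: term = 1416.455298
  t = 7.0000: term = 1608.633364
  t = 7.5000: term = 1809.486348
  t = 8.0000: term = 2018.455900
  t = 8.5000: term = 2235.002842
  t = 9.0000: term = 2458.606647
  t = 9.5000: term = 2688.764924
  t = 10.0000: term = 76975.446705
Convexity = (1/P) * sum = 97228.914474 / 1399.513635 = 69.473360

Answer: Convexity = 69.4734


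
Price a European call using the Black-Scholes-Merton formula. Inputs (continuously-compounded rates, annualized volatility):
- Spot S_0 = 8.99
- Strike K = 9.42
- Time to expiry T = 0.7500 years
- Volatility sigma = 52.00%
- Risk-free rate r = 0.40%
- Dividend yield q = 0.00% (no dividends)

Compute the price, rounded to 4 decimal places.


d1 = (ln(S/K) + (r - q + 0.5*sigma^2) * T) / (sigma * sqrt(T)) = 0.12807796
d2 = d1 - sigma * sqrt(T) = -0.32225525
exp(-rT) = 0.99700450; exp(-qT) = 1.00000000
C = S_0 * exp(-qT) * N(d1) - K * exp(-rT) * N(d2)
N(d1) = 0.55095636; N(d2) = 0.37362967
C = 8.9900 * 1.00000000 * 0.55095636 - 9.4200 * 0.99700450 * 0.37362967 = 1.4440

Answer: Price = 1.4440


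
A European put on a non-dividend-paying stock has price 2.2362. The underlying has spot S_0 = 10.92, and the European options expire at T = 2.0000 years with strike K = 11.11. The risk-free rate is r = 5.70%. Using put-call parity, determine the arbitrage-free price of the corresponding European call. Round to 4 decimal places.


Answer: Call price = 3.2432

Derivation:
Put-call parity: C - P = S_0 * exp(-qT) - K * exp(-rT).
S_0 * exp(-qT) = 10.9200 * 1.00000000 = 10.92000000
K * exp(-rT) = 11.1100 * 0.89225796 = 9.91298589
C = P + S*exp(-qT) - K*exp(-rT)
C = 2.2362 + 10.92000000 - 9.91298589 = 3.2432


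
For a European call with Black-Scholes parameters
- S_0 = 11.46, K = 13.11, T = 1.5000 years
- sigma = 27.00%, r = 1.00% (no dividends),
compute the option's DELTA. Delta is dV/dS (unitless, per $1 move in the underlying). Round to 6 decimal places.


Answer: Delta = 0.422277

Derivation:
d1 = -0.1960728433; d2 = -0.5267539585
phi(d1) = 0.3913469340; exp(-qT) = 1.0000000000; exp(-rT) = 0.9851119396
N(d1) = 0.4222765758
Delta = exp(-qT) * N(d1) = 1.0000000000 * 0.4222765758 = 0.422277


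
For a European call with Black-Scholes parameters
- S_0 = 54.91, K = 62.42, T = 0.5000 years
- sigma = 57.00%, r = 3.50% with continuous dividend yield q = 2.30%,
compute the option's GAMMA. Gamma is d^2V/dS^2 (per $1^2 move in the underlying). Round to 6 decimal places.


Answer: Gamma = 0.017728

Derivation:
d1 = -0.1016379298; d2 = -0.5046887951
phi(d1) = 0.3968870024; exp(-qT) = 0.9885658722; exp(-rT) = 0.9826522357
Gamma = exp(-qT) * phi(d1) / (S * sigma * sqrt(T)) = 0.9885658722 * 0.3968870024 / (54.9100 * 0.5700 * 0.7071067812) = 0.017728


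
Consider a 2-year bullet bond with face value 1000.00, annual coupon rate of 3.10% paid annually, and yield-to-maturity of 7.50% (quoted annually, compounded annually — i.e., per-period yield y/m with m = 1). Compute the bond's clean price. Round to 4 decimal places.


Coupon per period c = face * coupon_rate / m = 31.000000
Periods per year m = 1; per-period yield y/m = 0.075000
Number of cashflows N = 2
Cashflows (t years, CF_t, discount factor 1/(1+y/m)^(m*t), PV):
  t = 1.0000: CF_t = 31.000000, DF = 0.930233, PV = 28.837209
  t = 2.0000: CF_t = 1031.000000, DF = 0.865333, PV = 892.157923
Price P = sum_t PV_t = 920.995133

Answer: Price = 920.9951


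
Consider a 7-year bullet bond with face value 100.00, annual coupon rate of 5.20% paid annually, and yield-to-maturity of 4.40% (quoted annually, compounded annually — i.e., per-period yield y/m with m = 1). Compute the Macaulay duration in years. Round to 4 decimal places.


Answer: Macaulay duration = 6.0685 years

Derivation:
Coupon per period c = face * coupon_rate / m = 5.200000
Periods per year m = 1; per-period yield y/m = 0.044000
Number of cashflows N = 7
Cashflows (t years, CF_t, discount factor 1/(1+y/m)^(m*t), PV):
  t = 1.0000: CF_t = 5.200000, DF = 0.957854, PV = 4.980843
  t = 2.0000: CF_t = 5.200000, DF = 0.917485, PV = 4.770922
  t = 3.0000: CF_t = 5.200000, DF = 0.878817, PV = 4.569849
  t = 4.0000: CF_t = 5.200000, DF = 0.841779, PV = 4.377250
  t = 5.0000: CF_t = 5.200000, DF = 0.806302, PV = 4.192768
  t = 6.0000: CF_t = 5.200000, DF = 0.772320, PV = 4.016061
  t = 7.0000: CF_t = 105.200000, DF = 0.739770, PV = 77.823767
Price P = sum_t PV_t = 104.731461
Macaulay numerator sum_t t * PV_t:
  t * PV_t at t = 1.0000: 4.980843
  t * PV_t at t = 2.0000: 9.541845
  t * PV_t at t = 3.0000: 13.709547
  t * PV_t at t = 4.0000: 17.509000
  t * PV_t at t = 5.0000: 20.963841
  t * PV_t at t = 6.0000: 24.096369
  t * PV_t at t = 7.0000: 544.766370
Macaulay duration D = (sum_t t * PV_t) / P = 635.567814 / 104.731461 = 6.068547


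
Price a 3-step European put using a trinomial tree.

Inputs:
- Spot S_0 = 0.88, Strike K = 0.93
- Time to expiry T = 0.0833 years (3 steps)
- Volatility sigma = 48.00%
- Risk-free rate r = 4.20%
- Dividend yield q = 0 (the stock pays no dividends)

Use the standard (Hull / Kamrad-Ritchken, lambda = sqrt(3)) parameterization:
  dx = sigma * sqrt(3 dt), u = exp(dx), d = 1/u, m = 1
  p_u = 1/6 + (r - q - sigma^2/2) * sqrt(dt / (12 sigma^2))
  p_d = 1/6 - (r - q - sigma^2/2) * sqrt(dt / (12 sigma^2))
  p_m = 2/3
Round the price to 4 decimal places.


dt = T/N = 0.027767; dx = sigma*sqrt(3*dt) = 0.138536
u = exp(dx) = 1.148591; d = 1/u = 0.870632
p_u = 0.159331, p_m = 0.666667, p_d = 0.174002
Discount per step: exp(-r*dt) = 0.998834
Stock lattice S(k, j) with j the centered position index:
  k=0: S(0,+0) = 0.8800
  k=1: S(1,-1) = 0.7662; S(1,+0) = 0.8800; S(1,+1) = 1.0108
  k=2: S(2,-2) = 0.6670; S(2,-1) = 0.7662; S(2,+0) = 0.8800; S(2,+1) = 1.0108; S(2,+2) = 1.1610
  k=3: S(3,-3) = 0.5807; S(3,-2) = 0.6670; S(3,-1) = 0.7662; S(3,+0) = 0.8800; S(3,+1) = 1.0108; S(3,+2) = 1.1610; S(3,+3) = 1.3335
Terminal payoffs V(N, j) = max(K - S_T, 0):
  V(3,-3) = 0.349254; V(3,-2) = 0.262961; V(3,-1) = 0.163844; V(3,+0) = 0.050000; V(3,+1) = 0.000000; V(3,+2) = 0.000000; V(3,+3) = 0.000000
Backward induction: V(k, j) = exp(-r*dt) * [p_u * V(k+1, j+1) + p_m * V(k+1, j) + p_d * V(k+1, j-1)]
  V(2,-2) = exp(-r*dt) * [p_u*0.163844 + p_m*0.262961 + p_d*0.349254] = 0.261878
  V(2,-1) = exp(-r*dt) * [p_u*0.050000 + p_m*0.163844 + p_d*0.262961] = 0.162762
  V(2,+0) = exp(-r*dt) * [p_u*0.000000 + p_m*0.050000 + p_d*0.163844] = 0.061771
  V(2,+1) = exp(-r*dt) * [p_u*0.000000 + p_m*0.000000 + p_d*0.050000] = 0.008690
  V(2,+2) = exp(-r*dt) * [p_u*0.000000 + p_m*0.000000 + p_d*0.000000] = 0.000000
  V(1,-1) = exp(-r*dt) * [p_u*0.061771 + p_m*0.162762 + p_d*0.261878] = 0.163726
  V(1,+0) = exp(-r*dt) * [p_u*0.008690 + p_m*0.061771 + p_d*0.162762] = 0.070803
  V(1,+1) = exp(-r*dt) * [p_u*0.000000 + p_m*0.008690 + p_d*0.061771] = 0.016522
  V(0,+0) = exp(-r*dt) * [p_u*0.016522 + p_m*0.070803 + p_d*0.163726] = 0.078232

Answer: Price = V(0,0) = 0.0782


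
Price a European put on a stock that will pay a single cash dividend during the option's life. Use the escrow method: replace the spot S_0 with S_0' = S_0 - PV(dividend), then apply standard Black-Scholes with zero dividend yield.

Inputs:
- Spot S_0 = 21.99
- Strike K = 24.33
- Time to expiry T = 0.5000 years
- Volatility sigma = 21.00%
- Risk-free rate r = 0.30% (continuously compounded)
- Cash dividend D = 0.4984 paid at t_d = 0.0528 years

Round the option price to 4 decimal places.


Answer: Price = 3.1912

Derivation:
PV(D) = D * exp(-r * t_d) = 0.4984 * 0.99984161 = 0.49832106
S_0' = S_0 - PV(D) = 21.9900 - 0.49832106 = 21.49167894
d1 = (ln(S_0'/K) + (r + sigma^2/2)*T) / (sigma*sqrt(T)) = -0.75101018
d2 = d1 - sigma*sqrt(T) = -0.89950261
exp(-rT) = 0.99850112
N(-d1) = 0.77367674; N(-d2) = 0.81580750
P = K * exp(-rT) * N(-d2) - S_0' * N(-d1) = 24.3300 * 0.99850112 * 0.81580750 - 21.49167894 * 0.77367674 = 3.1912


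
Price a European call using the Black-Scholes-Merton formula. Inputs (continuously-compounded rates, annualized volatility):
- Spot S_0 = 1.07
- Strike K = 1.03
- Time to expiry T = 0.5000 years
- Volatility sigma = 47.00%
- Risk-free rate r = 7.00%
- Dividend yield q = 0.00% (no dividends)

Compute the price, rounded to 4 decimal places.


d1 = (ln(S/K) + (r - q + 0.5*sigma^2) * T) / (sigma * sqrt(T)) = 0.38612497
d2 = d1 - sigma * sqrt(T) = 0.05378479
exp(-rT) = 0.96560542; exp(-qT) = 1.00000000
C = S_0 * exp(-qT) * N(d1) - K * exp(-rT) * N(d2)
N(d1) = 0.65029794; N(d2) = 0.52144668
C = 1.0700 * 1.00000000 * 0.65029794 - 1.0300 * 0.96560542 * 0.52144668 = 0.1772

Answer: Price = 0.1772


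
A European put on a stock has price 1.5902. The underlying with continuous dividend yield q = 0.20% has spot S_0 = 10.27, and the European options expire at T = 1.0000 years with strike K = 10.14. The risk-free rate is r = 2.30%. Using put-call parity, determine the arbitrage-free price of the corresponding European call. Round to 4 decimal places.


Answer: Call price = 1.9302

Derivation:
Put-call parity: C - P = S_0 * exp(-qT) - K * exp(-rT).
S_0 * exp(-qT) = 10.2700 * 0.99800200 = 10.24948053
K * exp(-rT) = 10.1400 * 0.97726248 = 9.90944159
C = P + S*exp(-qT) - K*exp(-rT)
C = 1.5902 + 10.24948053 - 9.90944159 = 1.9302


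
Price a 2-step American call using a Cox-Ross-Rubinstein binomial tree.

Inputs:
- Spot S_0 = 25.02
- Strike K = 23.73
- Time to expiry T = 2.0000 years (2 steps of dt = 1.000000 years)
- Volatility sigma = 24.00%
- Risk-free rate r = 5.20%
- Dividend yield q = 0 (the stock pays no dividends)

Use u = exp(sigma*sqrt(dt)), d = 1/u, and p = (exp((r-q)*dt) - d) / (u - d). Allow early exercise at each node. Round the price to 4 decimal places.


Answer: Price = V(0,0) = 5.1363

Derivation:
dt = T/N = 1.000000
u = exp(sigma*sqrt(dt)) = 1.271249; d = 1/u = 0.786628
p = (exp((r-q)*dt) - d) / (u - d) = 0.550425
Discount per step: exp(-r*dt) = 0.949329
Stock lattice S(k, i) with i counting down-moves:
  k=0: S(0,0) = 25.0200
  k=1: S(1,0) = 31.8067; S(1,1) = 19.6814
  k=2: S(2,0) = 40.4342; S(2,1) = 25.0200; S(2,2) = 15.4820
Terminal payoffs V(N, i) = max(S_T - K, 0):
  V(2,0) = 16.704182; V(2,1) = 1.290000; V(2,2) = 0.000000
Backward induction: V(k, i) = exp(-r*dt) * [p * V(k+1, i) + (1-p) * V(k+1, i+1)]; then take max(V_cont, immediate exercise) for American.
  V(1,0) = exp(-r*dt) * [p*16.704182 + (1-p)*1.290000] = 9.279080; exercise = 8.076654; V(1,0) = max -> 9.279080
  V(1,1) = exp(-r*dt) * [p*1.290000 + (1-p)*0.000000] = 0.674070; exercise = 0.000000; V(1,1) = max -> 0.674070
  V(0,0) = exp(-r*dt) * [p*9.279080 + (1-p)*0.674070] = 5.136331; exercise = 1.290000; V(0,0) = max -> 5.136331


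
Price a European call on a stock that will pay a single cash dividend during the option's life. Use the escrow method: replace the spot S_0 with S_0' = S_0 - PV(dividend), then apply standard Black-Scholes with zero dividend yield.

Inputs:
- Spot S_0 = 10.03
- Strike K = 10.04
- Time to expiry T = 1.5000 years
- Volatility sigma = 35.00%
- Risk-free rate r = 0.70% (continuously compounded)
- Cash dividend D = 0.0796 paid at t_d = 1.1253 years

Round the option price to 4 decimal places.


Answer: Price = 1.6954

Derivation:
PV(D) = D * exp(-r * t_d) = 0.0796 * 0.99215384 = 0.07897545
S_0' = S_0 - PV(D) = 10.0300 - 0.07897545 = 9.95102455
d1 = (ln(S_0'/K) + (r + sigma^2/2)*T) / (sigma*sqrt(T)) = 0.21805918
d2 = d1 - sigma*sqrt(T) = -0.21060152
exp(-rT) = 0.98955493
N(d1) = 0.58630850; N(d2) = 0.41659911
C = S_0' * N(d1) - K * exp(-rT) * N(d2) = 9.95102455 * 0.58630850 - 10.0400 * 0.98955493 * 0.41659911 = 1.6954


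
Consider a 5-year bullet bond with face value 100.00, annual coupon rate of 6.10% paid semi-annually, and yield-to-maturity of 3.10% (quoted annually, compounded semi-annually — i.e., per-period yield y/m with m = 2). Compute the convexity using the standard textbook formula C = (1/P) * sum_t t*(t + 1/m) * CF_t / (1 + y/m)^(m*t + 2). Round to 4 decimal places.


Coupon per period c = face * coupon_rate / m = 3.050000
Periods per year m = 2; per-period yield y/m = 0.015500
Number of cashflows N = 10
Cashflows (t years, CF_t, discount factor 1/(1+y/m)^(m*t), PV):
  t = 0.5000: CF_t = 3.050000, DF = 0.984737, PV = 3.003447
  t = 1.0000: CF_t = 3.050000, DF = 0.969706, PV = 2.957604
  t = 1.5000: CF_t = 3.050000, DF = 0.954905, PV = 2.912461
  t = 2.0000: CF_t = 3.050000, DF = 0.940330, PV = 2.868006
  t = 2.5000: CF_t = 3.050000, DF = 0.925977, PV = 2.824231
  t = 3.0000: CF_t = 3.050000, DF = 0.911844, PV = 2.781123
  t = 3.5000: CF_t = 3.050000, DF = 0.897926, PV = 2.738674
  t = 4.0000: CF_t = 3.050000, DF = 0.884220, PV = 2.696873
  t = 4.5000: CF_t = 3.050000, DF = 0.870724, PV = 2.655709
  t = 5.0000: CF_t = 103.050000, DF = 0.857434, PV = 88.358578
Price P = sum_t PV_t = 113.796705
Convexity numerator sum_t t*(t + 1/m) * CF_t / (1+y/m)^(m*t + 2):
  t = 0.5000: term = 1.456230
  t = 1.0000: term = 4.302010
  t = 1.5000: term = 8.472693
  t = 2.0000: term = 13.905617
  t = 2.5000: term = 20.540055
  t = 3.0000: term = 28.317161
  t = 3.5000: term = 37.179926
  t = 4.0000: term = 47.073129
  t = 4.5000: term = 57.943290
  t = 5.0000: term = 2356.251028
Convexity = (1/P) * sum = 2575.441141 / 113.796705 = 22.631948

Answer: Convexity = 22.6319


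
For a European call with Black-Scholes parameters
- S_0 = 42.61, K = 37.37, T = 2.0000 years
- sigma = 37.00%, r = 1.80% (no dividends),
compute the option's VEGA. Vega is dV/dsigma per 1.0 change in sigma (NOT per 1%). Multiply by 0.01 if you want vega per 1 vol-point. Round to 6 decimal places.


Answer: Vega = 20.304132

Derivation:
d1 = 0.5812049358; d2 = 0.0579459177
phi(d1) = 0.3369441390; exp(-qT) = 1.0000000000; exp(-rT) = 0.9646402935
Vega = S * exp(-qT) * phi(d1) * sqrt(T) = 42.6100 * 1.0000000000 * 0.3369441390 * 1.4142135624 = 20.304132


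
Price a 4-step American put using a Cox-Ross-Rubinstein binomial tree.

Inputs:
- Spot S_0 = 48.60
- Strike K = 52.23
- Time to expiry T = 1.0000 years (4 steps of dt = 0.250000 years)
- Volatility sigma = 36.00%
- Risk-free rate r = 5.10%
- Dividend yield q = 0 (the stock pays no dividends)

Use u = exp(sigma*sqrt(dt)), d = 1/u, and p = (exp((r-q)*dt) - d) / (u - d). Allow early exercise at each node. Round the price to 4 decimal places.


Answer: Price = V(0,0) = 8.1333

Derivation:
dt = T/N = 0.250000
u = exp(sigma*sqrt(dt)) = 1.197217; d = 1/u = 0.835270
p = (exp((r-q)*dt) - d) / (u - d) = 0.490573
Discount per step: exp(-r*dt) = 0.987331
Stock lattice S(k, i) with i counting down-moves:
  k=0: S(0,0) = 48.6000
  k=1: S(1,0) = 58.1848; S(1,1) = 40.5941
  k=2: S(2,0) = 69.6598; S(2,1) = 48.6000; S(2,2) = 33.9071
  k=3: S(3,0) = 83.3979; S(3,1) = 58.1848; S(3,2) = 40.5941; S(3,3) = 28.3216
  k=4: S(4,0) = 99.8455; S(4,1) = 69.6598; S(4,2) = 48.6000; S(4,3) = 33.9071; S(4,4) = 23.6562
Terminal payoffs V(N, i) = max(K - S_T, 0):
  V(4,0) = 0.000000; V(4,1) = 0.000000; V(4,2) = 3.630000; V(4,3) = 18.322931; V(4,4) = 28.573840
Backward induction: V(k, i) = exp(-r*dt) * [p * V(k+1, i) + (1-p) * V(k+1, i+1)]; then take max(V_cont, immediate exercise) for American.
  V(3,0) = exp(-r*dt) * [p*0.000000 + (1-p)*0.000000] = 0.000000; exercise = 0.000000; V(3,0) = max -> 0.000000
  V(3,1) = exp(-r*dt) * [p*0.000000 + (1-p)*3.630000] = 1.825793; exercise = 0.000000; V(3,1) = max -> 1.825793
  V(3,2) = exp(-r*dt) * [p*3.630000 + (1-p)*18.322931] = 10.974163; exercise = 11.635868; V(3,2) = max -> 11.635868
  V(3,3) = exp(-r*dt) * [p*18.322931 + (1-p)*28.573840] = 23.246730; exercise = 23.908435; V(3,3) = max -> 23.908435
  V(2,0) = exp(-r*dt) * [p*0.000000 + (1-p)*1.825793] = 0.918325; exercise = 0.000000; V(2,0) = max -> 0.918325
  V(2,1) = exp(-r*dt) * [p*1.825793 + (1-p)*11.635868] = 6.736867; exercise = 3.630000; V(2,1) = max -> 6.736867
  V(2,2) = exp(-r*dt) * [p*11.635868 + (1-p)*23.908435] = 17.661225; exercise = 18.322931; V(2,2) = max -> 18.322931
  V(1,0) = exp(-r*dt) * [p*0.918325 + (1-p)*6.736867] = 3.833262; exercise = 0.000000; V(1,0) = max -> 3.833262
  V(1,1) = exp(-r*dt) * [p*6.736867 + (1-p)*18.322931] = 12.478998; exercise = 11.635868; V(1,1) = max -> 12.478998
  V(0,0) = exp(-r*dt) * [p*3.833262 + (1-p)*12.478998] = 8.133272; exercise = 3.630000; V(0,0) = max -> 8.133272
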